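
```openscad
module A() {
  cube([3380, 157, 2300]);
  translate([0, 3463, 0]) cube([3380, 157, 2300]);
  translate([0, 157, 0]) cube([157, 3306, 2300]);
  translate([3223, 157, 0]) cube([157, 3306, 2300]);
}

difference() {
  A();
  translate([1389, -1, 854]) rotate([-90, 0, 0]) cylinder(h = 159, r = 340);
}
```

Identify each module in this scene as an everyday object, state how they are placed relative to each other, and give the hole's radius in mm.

A is a house frame. The house frame has a circular hole through its front wall. The hole's radius is 340 mm.

The subtracted cylinder has r = 340 mm.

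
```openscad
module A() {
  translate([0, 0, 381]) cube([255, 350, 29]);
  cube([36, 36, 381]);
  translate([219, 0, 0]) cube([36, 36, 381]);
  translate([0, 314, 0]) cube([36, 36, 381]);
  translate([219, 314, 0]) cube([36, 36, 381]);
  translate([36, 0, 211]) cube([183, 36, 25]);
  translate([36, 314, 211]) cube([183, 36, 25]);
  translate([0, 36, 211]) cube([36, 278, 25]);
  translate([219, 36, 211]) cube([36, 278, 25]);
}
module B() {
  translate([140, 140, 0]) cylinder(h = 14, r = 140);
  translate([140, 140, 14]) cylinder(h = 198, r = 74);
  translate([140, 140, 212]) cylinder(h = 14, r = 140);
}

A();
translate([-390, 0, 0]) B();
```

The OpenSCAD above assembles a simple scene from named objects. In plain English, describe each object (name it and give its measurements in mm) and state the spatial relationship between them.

A is a four-legged stool. The seat is a 255×350×29 mm slab whose top surface is at z = 410 mm; four square legs, each 36×36 mm in cross-section, run from the floor (z = 0) to the underside of the seat, each flush with a corner of the seat. Four stretchers, 36 mm wide and 25 mm tall, connect adjacent legs with their undersides at z = 211 mm, each running between the inner faces of the legs it joins and aligned with the legs' outer faces on the other axis.

B is a spool: two coaxial disc flanges of radius 140 mm and thickness 14 mm, joined by a core cylinder of radius 74 mm and height 198 mm. The lower flange rests on z = 0 and the three cylinders share a vertical axis.

The spool is on the floor beside the stool on its −x side.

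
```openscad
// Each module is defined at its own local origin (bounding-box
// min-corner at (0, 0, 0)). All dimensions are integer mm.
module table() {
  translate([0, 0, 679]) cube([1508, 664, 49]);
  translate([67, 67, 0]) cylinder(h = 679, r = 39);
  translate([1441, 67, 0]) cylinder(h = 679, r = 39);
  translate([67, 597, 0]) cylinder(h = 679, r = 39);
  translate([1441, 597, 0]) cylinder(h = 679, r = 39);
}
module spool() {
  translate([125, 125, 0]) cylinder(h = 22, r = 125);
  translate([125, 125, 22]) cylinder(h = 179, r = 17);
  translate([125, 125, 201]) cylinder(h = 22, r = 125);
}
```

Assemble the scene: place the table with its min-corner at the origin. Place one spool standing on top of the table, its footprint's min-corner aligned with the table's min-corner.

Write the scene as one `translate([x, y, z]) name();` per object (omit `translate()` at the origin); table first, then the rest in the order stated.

table();
translate([0, 0, 728]) spool();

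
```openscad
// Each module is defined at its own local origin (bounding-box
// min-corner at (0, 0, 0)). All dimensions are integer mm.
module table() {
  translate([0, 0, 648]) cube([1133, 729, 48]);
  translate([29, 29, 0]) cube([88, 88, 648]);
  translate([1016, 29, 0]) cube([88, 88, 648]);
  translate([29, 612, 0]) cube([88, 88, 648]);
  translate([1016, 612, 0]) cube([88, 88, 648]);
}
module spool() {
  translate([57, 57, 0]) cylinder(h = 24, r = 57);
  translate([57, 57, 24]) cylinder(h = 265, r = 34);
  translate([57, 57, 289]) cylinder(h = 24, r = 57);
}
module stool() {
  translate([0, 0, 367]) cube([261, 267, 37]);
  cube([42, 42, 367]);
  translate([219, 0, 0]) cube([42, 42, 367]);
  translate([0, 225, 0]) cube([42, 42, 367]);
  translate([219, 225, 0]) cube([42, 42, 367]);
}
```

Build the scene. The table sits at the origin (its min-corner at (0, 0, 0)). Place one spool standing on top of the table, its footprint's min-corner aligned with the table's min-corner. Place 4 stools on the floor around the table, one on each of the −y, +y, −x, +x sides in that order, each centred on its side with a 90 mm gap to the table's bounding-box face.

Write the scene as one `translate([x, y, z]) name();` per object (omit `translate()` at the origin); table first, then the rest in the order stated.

table();
translate([0, 0, 696]) spool();
translate([436, -357, 0]) stool();
translate([436, 819, 0]) stool();
translate([-351, 231, 0]) stool();
translate([1223, 231, 0]) stool();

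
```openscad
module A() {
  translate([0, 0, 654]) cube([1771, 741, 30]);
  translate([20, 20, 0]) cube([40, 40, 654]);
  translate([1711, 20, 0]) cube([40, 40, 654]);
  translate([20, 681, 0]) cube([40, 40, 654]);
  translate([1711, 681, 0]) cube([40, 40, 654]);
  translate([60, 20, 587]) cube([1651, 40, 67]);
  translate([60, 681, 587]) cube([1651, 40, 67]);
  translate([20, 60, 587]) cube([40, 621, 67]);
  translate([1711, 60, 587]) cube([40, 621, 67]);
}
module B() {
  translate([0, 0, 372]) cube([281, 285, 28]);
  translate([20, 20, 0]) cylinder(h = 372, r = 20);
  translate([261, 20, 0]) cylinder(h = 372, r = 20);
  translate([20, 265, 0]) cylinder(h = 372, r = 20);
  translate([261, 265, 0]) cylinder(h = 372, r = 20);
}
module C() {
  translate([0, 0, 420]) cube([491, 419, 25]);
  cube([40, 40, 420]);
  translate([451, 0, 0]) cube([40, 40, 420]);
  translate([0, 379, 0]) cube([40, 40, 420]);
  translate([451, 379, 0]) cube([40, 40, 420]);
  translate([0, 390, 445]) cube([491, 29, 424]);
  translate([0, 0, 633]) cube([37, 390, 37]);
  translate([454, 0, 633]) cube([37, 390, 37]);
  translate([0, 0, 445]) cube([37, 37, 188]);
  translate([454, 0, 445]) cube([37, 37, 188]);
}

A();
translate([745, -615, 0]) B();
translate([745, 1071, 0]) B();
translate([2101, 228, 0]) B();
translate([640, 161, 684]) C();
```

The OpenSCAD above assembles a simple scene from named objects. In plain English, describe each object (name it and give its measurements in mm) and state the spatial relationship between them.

A is a table: top 1771 mm (x) × 741 mm (y), 30 mm thick, upper face at z = 684 mm, on four 40×40 mm square legs, each inset 20 mm from the nearest pair of top edges, running from z = 0 to the bottom of the top. Four apron rails, 40 mm thick and 67 mm tall, run between adjacent legs with their top edges flush with the underside of the top and their outer faces flush with the legs' outer faces.

B is a four-legged stool. The seat is 281×285 mm, 28 mm thick, top at z = 400 mm. It stands on four round legs, each 40 mm in diameter, from z = 0 to the seat underside, each leg's axis is inset half a diameter from the nearest pair of seat edges (so the leg's bounding box is flush with the corner).

C is a chair: 491×419 mm seat, 25 mm thick, top at z = 445 mm, on four 40 mm square corner legs flush with the seat edges. A 29 mm thick backrest slab spans the full seat width, extending 424 mm above the seat top, its back face flush with the seat's +y edge. Two armrests of 37×37 mm section run along each side from the seat's front edge to the front of the backrest, top faces 225 mm above the seat top and outer faces flush with the seat's x-edges; a 37×37 mm post under the front of each armrest stands on the seat at the front corner.

Three stools sit around the table at the −y, +y, +x sides. The chair is on top of the table, centred.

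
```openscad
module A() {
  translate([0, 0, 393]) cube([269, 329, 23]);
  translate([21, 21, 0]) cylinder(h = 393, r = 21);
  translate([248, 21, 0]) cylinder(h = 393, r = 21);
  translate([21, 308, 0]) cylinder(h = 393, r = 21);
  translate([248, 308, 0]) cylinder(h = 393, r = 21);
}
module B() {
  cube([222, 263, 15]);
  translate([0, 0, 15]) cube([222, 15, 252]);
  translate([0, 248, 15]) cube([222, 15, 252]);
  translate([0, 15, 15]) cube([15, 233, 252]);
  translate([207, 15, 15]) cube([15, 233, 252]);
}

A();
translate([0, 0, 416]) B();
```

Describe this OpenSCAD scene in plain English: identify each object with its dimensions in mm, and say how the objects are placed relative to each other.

A is a four-legged stool. The seat is a 269×329×23 mm slab whose top surface is at z = 416 mm; four round legs, each 42 mm in diameter, run from the floor (z = 0) to the underside of the seat, each leg's axis is inset half a diameter from the nearest pair of seat edges (so the leg's bounding box is flush with the corner).

B is an open storage box with external size 222×263×267 mm and wall thickness 15 mm (the base is also 15 mm thick). The base covers the whole footprint; the four walls stand on the base, with the y-facing walls full-width and the x-facing walls fitting between their inner faces.

The open box is on top of the stool.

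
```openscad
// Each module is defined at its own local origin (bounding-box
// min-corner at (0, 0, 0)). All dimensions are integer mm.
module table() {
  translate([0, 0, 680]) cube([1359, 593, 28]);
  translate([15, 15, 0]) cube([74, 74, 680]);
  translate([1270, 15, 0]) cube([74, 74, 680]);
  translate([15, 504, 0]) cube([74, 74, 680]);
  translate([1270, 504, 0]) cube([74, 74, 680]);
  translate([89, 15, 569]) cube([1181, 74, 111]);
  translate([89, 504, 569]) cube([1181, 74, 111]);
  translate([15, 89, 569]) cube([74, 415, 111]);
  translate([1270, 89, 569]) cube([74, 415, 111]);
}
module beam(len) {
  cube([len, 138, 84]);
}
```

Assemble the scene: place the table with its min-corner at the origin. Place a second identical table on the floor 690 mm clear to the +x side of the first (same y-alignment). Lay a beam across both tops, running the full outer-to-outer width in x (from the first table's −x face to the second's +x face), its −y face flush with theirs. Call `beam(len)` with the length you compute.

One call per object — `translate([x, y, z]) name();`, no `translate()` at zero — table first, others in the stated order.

table();
translate([2049, 0, 0]) table();
translate([0, 0, 708]) beam(3408);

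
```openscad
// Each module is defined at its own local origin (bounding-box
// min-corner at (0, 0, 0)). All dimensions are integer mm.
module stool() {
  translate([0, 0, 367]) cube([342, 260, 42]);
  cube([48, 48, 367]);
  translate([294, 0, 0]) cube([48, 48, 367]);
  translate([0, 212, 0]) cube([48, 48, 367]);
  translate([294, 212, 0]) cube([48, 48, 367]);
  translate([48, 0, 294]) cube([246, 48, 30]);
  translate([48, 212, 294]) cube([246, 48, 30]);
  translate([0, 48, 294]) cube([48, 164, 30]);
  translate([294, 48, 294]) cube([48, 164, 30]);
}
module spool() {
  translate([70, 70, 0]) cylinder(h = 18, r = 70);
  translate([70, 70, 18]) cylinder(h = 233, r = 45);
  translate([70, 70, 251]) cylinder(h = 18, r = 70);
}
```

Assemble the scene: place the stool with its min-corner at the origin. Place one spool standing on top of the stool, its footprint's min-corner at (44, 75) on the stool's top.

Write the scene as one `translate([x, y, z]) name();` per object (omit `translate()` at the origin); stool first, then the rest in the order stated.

stool();
translate([44, 75, 409]) spool();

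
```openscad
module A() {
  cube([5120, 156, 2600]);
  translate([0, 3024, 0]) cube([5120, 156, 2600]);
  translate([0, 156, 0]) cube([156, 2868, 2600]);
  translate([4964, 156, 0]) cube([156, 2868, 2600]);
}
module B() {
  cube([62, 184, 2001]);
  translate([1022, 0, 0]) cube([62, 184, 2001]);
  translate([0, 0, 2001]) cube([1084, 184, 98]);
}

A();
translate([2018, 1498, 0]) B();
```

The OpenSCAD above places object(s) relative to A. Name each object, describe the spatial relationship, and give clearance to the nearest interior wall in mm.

Clearances: x = 1862, y = 1342; minimum 1342 mm.

A is a house frame. B is a door frame. The door frame sits inside the house frame, centred. The clearance to the nearest interior wall is 1342 mm.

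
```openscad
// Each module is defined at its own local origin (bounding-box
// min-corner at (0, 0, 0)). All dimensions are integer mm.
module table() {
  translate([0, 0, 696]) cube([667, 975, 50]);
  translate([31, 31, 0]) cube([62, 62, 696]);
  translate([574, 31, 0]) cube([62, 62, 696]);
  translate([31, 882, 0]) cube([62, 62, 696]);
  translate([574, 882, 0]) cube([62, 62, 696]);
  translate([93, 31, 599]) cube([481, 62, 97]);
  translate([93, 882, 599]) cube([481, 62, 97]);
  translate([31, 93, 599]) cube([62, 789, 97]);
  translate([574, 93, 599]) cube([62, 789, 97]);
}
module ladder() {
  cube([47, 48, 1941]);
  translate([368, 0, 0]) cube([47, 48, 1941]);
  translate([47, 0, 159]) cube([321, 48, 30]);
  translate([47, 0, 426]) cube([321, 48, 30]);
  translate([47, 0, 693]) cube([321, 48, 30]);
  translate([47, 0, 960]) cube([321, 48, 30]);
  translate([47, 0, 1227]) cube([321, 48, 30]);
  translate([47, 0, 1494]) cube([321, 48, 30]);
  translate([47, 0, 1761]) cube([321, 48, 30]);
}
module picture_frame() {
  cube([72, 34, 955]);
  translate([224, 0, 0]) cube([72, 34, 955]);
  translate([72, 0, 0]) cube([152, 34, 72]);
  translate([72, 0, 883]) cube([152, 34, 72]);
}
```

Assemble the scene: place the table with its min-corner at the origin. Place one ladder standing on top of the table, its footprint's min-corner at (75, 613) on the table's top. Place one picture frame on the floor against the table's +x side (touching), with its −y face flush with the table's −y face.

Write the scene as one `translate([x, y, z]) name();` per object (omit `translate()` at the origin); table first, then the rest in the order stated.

table();
translate([75, 613, 746]) ladder();
translate([667, 0, 0]) picture_frame();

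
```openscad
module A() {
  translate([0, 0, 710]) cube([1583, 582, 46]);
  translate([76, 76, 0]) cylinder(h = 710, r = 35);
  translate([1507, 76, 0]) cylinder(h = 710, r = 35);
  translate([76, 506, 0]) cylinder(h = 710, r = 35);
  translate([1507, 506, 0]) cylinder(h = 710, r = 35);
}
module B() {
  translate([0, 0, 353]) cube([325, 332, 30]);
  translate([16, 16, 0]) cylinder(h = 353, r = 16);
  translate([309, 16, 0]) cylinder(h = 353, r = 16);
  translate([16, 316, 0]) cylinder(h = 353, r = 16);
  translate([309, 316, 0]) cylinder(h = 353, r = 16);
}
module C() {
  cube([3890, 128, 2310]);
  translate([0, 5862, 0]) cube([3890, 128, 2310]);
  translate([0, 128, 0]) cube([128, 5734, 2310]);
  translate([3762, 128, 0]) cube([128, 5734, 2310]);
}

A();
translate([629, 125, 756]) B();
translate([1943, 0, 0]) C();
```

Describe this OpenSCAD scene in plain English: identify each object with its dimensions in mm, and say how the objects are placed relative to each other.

A is a rectangular dining table. The top is 1583×582×46 mm with its upper surface at z = 756 mm. It stands on four round legs of 70 mm diameter, each leg's bounding box inset 41 mm from the nearest pair of top edges, running from the floor to the underside of the top.

B is a simple wooden stool: a rectangular seat 325 mm (x) by 332 mm (y), 30 mm thick, top face at z = 383 mm, on four round legs, each 32 mm in diameter. The legs rest on z = 0, each leg's axis is inset half a diameter from the nearest pair of seat edges (so the leg's bounding box is flush with the corner).

C is the wall frame of a small rectangular building: four walls, each 2310 mm tall and 128 mm thick, enclosing a footprint 3890 mm (x) by 5990 mm (y) outside-to-outside, with no floor or roof. The front and back walls (the −y and +y sides) span the full width; the two side walls fit between them.

The stool is on top of the table, centred. The house frame is on the floor beside the table on its +x side.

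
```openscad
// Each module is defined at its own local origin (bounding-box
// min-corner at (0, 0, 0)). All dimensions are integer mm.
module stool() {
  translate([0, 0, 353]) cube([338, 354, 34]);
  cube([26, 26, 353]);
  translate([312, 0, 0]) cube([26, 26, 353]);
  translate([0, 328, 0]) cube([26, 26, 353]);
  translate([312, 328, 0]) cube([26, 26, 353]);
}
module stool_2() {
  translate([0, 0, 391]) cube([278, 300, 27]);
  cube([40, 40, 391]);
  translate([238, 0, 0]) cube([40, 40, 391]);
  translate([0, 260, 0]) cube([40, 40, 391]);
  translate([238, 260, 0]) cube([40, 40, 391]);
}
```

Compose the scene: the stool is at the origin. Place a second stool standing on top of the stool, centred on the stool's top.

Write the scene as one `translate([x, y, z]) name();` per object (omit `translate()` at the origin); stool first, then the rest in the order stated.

stool();
translate([30, 27, 387]) stool_2();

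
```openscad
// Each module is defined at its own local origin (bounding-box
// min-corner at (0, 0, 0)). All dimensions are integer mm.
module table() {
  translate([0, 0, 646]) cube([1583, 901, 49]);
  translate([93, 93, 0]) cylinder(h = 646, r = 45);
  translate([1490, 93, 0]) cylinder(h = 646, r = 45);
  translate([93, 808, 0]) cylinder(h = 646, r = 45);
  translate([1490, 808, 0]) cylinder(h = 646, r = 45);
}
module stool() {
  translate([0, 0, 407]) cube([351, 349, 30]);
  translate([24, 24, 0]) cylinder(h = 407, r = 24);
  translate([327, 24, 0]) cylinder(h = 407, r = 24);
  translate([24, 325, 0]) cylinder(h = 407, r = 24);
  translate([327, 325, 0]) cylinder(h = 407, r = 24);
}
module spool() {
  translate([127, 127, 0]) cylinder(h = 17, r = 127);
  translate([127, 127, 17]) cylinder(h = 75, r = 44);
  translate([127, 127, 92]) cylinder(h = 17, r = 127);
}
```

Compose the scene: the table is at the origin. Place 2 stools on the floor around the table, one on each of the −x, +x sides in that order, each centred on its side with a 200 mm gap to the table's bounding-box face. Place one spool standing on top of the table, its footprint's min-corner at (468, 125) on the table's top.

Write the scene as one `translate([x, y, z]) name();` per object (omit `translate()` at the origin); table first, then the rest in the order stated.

table();
translate([-551, 276, 0]) stool();
translate([1783, 276, 0]) stool();
translate([468, 125, 695]) spool();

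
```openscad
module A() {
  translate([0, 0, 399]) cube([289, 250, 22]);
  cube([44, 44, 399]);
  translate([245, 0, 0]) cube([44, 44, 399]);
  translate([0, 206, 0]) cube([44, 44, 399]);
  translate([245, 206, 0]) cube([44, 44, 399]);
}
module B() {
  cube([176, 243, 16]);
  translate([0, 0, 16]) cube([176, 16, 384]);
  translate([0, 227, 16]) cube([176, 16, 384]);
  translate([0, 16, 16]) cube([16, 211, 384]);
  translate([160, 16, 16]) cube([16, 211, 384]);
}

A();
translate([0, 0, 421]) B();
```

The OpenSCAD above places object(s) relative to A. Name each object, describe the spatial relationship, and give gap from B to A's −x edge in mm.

A is a stool. B is an open box. The open box is on top of the stool. The gap from the open box to the stool's −x edge is 0 mm.

The open box's min-x is at 0; the stool's min-x is 0; gap = 0 mm.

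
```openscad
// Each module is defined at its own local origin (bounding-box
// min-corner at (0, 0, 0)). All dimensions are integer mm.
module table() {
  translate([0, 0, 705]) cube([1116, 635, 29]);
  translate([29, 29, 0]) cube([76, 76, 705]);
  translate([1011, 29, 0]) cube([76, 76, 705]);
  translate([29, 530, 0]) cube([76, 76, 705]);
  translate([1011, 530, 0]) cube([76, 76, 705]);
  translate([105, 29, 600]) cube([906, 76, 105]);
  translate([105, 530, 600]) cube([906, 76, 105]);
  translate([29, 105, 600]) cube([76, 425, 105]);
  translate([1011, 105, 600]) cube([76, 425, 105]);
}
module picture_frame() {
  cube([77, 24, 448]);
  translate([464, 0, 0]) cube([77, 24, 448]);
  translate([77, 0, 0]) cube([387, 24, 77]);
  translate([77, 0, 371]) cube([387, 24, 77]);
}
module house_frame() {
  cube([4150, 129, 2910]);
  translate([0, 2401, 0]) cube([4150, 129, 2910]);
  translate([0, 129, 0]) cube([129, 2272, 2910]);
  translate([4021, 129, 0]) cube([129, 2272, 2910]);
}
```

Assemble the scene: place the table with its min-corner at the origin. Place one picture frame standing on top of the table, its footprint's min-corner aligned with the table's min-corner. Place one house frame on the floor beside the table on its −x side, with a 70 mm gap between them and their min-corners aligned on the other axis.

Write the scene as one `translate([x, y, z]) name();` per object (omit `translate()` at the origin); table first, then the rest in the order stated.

table();
translate([0, 0, 734]) picture_frame();
translate([-4220, 0, 0]) house_frame();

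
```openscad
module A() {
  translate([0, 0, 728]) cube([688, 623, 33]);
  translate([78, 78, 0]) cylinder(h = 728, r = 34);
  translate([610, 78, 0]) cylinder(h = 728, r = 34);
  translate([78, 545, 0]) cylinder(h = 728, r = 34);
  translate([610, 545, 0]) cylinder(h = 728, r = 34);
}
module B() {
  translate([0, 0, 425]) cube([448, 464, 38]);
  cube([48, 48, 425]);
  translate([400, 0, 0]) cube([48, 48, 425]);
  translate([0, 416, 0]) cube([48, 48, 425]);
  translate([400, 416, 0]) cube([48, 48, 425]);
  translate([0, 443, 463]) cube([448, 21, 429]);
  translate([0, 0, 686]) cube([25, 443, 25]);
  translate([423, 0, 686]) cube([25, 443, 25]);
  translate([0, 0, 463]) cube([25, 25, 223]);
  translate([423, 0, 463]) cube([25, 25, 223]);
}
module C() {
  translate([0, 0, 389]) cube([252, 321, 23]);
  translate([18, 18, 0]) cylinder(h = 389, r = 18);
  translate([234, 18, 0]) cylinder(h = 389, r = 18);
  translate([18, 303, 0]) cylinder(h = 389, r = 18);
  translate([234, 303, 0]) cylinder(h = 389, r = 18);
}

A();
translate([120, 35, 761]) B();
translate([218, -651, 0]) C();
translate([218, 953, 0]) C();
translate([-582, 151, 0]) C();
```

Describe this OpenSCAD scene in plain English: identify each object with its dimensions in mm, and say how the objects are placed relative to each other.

A is a table with a 688×623 mm rectangular top, 33 mm thick, top surface at z = 761 mm, supported by four round legs of 68 mm diameter, each leg's bounding box inset 44 mm from the nearest pair of top edges, running from the floor.

B is a chair. The seat is a 448×464×38 mm slab with its top at z = 463 mm, on four 48×48 mm corner legs (flush with the seat edges, standing on z = 0). A flat backrest 21 mm thick, 429 mm tall, spans the full seat width and rises from the seat top along its +y edge, rear face flush with the rear of the seat. Two armrests of 25×25 mm section run along each side from the seat's front edge to the front of the backrest, top faces 248 mm above the seat top and outer faces flush with the seat's x-edges; a 25×25 mm post under the front of each armrest stands on the seat at the front corner.

C is a four-legged stool. The seat is 252×321 mm, 23 mm thick, top at z = 412 mm. It stands on four round legs, each 36 mm in diameter, from z = 0 to the seat underside, each leg's axis is inset half a diameter from the nearest pair of seat edges (so the leg's bounding box is flush with the corner).

The chair is on top of the table. Three stools sit around the table at the −y, +y, −x sides.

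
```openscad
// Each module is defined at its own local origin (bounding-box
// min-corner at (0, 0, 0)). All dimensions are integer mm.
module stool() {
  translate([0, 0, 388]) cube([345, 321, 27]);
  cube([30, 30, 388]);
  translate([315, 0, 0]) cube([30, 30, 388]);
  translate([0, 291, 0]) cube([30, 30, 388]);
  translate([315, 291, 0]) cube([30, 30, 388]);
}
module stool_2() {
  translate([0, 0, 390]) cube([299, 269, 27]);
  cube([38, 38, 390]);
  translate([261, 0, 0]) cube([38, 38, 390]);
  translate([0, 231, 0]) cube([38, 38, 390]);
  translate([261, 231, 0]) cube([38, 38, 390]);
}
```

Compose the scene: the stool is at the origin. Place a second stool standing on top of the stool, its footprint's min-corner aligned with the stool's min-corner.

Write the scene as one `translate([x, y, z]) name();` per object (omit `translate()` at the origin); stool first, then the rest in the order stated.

stool();
translate([0, 0, 415]) stool_2();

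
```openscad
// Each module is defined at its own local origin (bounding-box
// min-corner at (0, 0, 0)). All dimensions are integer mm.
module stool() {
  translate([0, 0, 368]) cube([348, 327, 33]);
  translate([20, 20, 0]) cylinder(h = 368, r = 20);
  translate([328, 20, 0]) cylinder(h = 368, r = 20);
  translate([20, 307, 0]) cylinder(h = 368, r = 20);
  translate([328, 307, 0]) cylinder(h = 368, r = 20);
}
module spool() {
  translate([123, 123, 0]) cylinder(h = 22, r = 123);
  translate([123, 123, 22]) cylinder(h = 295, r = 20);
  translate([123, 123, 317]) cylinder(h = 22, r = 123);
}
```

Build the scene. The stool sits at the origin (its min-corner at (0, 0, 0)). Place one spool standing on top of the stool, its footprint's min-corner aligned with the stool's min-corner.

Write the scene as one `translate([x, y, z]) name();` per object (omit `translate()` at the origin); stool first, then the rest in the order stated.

stool();
translate([0, 0, 401]) spool();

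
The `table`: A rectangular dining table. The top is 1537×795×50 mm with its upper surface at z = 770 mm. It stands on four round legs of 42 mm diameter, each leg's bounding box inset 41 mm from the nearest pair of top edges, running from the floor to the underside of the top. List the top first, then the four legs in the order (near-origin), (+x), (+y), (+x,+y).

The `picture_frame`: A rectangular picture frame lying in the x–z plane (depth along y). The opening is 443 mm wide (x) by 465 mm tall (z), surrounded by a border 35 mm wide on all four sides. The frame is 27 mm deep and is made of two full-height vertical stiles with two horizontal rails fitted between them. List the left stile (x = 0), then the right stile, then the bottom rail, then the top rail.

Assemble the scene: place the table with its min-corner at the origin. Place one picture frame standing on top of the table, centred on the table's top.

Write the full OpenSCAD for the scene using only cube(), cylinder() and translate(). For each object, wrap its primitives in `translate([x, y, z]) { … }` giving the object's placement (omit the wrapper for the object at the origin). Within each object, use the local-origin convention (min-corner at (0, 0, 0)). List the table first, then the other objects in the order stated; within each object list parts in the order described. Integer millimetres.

translate([0, 0, 720]) cube([1537, 795, 50]);
translate([62, 62, 0]) cylinder(h = 720, r = 21);
translate([1475, 62, 0]) cylinder(h = 720, r = 21);
translate([62, 733, 0]) cylinder(h = 720, r = 21);
translate([1475, 733, 0]) cylinder(h = 720, r = 21);
translate([512, 384, 770]) {
  cube([35, 27, 535]);
  translate([478, 0, 0]) cube([35, 27, 535]);
  translate([35, 0, 0]) cube([443, 27, 35]);
  translate([35, 0, 500]) cube([443, 27, 35]);
}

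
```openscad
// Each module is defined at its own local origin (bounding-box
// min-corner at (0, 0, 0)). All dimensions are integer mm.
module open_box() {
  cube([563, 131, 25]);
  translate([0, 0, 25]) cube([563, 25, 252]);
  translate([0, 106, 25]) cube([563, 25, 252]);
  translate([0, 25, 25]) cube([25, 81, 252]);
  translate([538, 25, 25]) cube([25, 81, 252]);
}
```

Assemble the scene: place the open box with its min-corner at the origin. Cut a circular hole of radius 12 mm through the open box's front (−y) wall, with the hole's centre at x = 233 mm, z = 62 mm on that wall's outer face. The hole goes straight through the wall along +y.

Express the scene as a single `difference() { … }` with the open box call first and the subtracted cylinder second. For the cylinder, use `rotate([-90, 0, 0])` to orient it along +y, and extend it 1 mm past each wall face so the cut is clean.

difference() {
  open_box();
  translate([233, -1, 62]) rotate([-90, 0, 0]) cylinder(h = 27, r = 12);
}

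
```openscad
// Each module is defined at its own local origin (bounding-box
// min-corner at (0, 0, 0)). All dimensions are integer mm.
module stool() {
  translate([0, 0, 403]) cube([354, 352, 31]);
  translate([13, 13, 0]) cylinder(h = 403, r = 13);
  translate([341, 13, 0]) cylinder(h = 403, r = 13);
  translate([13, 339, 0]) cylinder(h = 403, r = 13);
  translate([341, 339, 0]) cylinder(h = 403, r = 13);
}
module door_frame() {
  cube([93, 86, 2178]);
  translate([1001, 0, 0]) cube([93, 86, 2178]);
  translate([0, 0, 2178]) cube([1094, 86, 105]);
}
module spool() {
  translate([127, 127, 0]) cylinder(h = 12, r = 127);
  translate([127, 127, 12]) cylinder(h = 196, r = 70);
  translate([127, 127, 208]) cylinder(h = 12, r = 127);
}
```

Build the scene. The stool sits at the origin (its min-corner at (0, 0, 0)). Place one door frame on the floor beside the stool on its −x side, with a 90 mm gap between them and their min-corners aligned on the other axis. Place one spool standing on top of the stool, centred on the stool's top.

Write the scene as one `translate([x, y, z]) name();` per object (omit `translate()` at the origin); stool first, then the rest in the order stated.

stool();
translate([-1184, 0, 0]) door_frame();
translate([50, 49, 434]) spool();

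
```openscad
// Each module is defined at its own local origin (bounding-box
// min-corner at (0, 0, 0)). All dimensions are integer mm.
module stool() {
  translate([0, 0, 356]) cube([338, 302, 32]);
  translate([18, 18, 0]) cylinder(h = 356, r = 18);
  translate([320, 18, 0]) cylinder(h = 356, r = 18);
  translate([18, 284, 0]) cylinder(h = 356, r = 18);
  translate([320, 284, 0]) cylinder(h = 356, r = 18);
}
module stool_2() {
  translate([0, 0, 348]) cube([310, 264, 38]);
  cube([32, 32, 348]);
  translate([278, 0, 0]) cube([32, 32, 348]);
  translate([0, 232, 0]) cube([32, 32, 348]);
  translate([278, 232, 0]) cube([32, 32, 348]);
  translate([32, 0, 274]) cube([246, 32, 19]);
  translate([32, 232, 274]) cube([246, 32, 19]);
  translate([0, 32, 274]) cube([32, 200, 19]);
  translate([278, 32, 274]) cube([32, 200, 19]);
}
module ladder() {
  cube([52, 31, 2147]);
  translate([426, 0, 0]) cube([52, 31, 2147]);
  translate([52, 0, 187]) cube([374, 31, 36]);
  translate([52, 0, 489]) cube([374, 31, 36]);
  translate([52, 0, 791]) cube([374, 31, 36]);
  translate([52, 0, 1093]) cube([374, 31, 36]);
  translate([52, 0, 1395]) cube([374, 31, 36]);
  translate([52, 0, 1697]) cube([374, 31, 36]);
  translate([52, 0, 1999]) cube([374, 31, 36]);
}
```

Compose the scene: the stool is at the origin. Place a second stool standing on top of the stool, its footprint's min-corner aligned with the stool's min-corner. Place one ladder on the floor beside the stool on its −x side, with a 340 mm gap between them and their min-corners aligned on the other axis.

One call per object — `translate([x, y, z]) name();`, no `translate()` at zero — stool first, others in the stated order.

stool();
translate([0, 0, 388]) stool_2();
translate([-818, 0, 0]) ladder();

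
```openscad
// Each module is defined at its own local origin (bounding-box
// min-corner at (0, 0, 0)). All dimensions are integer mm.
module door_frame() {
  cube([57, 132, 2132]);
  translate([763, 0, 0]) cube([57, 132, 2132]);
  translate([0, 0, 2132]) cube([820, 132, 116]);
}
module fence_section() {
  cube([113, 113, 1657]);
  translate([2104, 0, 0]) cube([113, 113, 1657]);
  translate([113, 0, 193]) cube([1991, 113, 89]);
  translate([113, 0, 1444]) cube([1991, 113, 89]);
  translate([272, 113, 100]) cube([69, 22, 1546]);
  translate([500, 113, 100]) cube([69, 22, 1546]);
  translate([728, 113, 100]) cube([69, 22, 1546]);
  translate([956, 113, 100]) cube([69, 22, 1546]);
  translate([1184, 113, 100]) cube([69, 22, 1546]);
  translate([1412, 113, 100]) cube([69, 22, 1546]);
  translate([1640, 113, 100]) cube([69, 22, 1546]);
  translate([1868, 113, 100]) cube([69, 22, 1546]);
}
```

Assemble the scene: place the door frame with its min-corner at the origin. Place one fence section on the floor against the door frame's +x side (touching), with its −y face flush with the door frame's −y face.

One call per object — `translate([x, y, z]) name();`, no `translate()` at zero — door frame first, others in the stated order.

door_frame();
translate([820, 0, 0]) fence_section();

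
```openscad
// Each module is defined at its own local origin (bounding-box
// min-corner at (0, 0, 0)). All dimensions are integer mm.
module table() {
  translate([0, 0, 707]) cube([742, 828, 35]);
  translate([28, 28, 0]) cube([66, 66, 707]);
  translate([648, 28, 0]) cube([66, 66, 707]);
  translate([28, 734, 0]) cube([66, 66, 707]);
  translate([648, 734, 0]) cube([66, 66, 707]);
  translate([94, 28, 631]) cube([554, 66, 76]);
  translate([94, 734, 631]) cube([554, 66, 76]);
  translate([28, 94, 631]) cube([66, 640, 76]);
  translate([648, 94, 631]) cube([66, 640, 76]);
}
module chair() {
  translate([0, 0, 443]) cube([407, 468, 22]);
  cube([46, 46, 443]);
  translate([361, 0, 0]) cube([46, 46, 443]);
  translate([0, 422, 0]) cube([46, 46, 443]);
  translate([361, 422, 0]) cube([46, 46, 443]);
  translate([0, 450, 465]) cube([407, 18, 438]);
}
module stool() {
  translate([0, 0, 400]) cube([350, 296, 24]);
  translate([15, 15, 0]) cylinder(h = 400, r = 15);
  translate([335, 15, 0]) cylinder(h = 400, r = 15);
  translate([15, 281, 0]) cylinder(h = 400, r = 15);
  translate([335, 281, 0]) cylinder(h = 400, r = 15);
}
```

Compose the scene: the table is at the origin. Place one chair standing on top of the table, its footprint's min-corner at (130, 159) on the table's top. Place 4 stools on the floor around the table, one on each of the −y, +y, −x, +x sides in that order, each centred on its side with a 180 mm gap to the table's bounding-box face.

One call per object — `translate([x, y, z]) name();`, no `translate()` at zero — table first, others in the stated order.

table();
translate([130, 159, 742]) chair();
translate([196, -476, 0]) stool();
translate([196, 1008, 0]) stool();
translate([-530, 266, 0]) stool();
translate([922, 266, 0]) stool();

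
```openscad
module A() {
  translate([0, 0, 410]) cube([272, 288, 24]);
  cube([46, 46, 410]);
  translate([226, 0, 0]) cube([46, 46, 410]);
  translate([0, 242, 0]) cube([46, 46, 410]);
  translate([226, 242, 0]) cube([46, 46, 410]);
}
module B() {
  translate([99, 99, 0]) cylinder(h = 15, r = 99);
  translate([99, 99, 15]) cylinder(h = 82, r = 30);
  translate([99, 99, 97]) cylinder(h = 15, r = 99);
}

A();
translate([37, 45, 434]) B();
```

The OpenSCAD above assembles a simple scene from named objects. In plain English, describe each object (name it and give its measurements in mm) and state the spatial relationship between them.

A is a four-legged stool. The seat is 272×288 mm, 24 mm thick, top at z = 434 mm. It stands on four square legs, each 46×46 mm in cross-section, from z = 0 to the seat underside, each flush with a corner of the seat.

B is a spool: two coaxial disc flanges of radius 99 mm and thickness 15 mm, joined by a core cylinder of radius 30 mm and height 82 mm. The lower flange rests on z = 0 and the three cylinders share a vertical axis.

The spool is on top of the stool, centred.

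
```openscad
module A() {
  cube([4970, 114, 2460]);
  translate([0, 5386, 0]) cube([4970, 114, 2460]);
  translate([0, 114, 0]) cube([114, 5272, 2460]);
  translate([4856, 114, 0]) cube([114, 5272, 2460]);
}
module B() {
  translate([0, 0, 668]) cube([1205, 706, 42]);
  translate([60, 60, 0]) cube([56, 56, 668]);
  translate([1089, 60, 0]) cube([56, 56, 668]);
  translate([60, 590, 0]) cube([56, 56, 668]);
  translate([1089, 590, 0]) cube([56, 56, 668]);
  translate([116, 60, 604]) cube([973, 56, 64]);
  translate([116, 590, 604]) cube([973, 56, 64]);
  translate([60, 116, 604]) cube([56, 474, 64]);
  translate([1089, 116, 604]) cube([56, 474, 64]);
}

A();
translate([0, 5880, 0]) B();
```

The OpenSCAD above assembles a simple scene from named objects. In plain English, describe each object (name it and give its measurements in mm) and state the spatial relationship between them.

A is a box-shaped house frame (walls only): outside footprint 4970×5500 mm, wall height 2460 mm, wall thickness 114 mm. The two y-facing walls run the full x-width; the two x-facing walls fit between the inner faces of the y-facing walls.

B is a table: top 1205 mm (x) × 706 mm (y), 42 mm thick, upper face at z = 710 mm, on four 56×56 mm square legs, each inset 60 mm from the nearest pair of top edges, running from z = 0 to the bottom of the top. Four apron rails, 56 mm thick and 64 mm tall, run between adjacent legs with their top edges flush with the underside of the top and their outer faces flush with the legs' outer faces.

The table is on the floor beside the house frame on its +y side.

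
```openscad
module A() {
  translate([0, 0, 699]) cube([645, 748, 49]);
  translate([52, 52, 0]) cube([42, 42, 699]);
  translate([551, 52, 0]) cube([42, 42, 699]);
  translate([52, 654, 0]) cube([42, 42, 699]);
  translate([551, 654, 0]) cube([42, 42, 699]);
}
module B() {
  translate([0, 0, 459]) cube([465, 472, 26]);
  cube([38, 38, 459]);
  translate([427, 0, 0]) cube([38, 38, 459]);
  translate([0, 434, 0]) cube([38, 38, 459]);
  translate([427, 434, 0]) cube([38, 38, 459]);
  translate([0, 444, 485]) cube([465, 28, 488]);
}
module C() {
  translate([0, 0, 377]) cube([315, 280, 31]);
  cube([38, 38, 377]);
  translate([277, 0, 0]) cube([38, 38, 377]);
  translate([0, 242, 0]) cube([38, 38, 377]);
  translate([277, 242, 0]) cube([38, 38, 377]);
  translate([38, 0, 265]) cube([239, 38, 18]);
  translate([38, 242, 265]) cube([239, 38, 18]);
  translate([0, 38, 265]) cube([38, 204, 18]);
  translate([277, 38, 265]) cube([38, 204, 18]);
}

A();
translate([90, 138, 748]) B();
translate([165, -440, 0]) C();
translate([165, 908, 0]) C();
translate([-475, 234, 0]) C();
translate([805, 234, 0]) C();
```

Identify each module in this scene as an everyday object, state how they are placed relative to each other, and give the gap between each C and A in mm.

Each stool's nearest face is 160 mm from the table's bounding box.

A is a table. B is a chair. C is a stool. The chair is on top of the table, centred. Four stools sit around the table at the −y, +y, −x, +x sides. The gap between each stool and the table is 160 mm.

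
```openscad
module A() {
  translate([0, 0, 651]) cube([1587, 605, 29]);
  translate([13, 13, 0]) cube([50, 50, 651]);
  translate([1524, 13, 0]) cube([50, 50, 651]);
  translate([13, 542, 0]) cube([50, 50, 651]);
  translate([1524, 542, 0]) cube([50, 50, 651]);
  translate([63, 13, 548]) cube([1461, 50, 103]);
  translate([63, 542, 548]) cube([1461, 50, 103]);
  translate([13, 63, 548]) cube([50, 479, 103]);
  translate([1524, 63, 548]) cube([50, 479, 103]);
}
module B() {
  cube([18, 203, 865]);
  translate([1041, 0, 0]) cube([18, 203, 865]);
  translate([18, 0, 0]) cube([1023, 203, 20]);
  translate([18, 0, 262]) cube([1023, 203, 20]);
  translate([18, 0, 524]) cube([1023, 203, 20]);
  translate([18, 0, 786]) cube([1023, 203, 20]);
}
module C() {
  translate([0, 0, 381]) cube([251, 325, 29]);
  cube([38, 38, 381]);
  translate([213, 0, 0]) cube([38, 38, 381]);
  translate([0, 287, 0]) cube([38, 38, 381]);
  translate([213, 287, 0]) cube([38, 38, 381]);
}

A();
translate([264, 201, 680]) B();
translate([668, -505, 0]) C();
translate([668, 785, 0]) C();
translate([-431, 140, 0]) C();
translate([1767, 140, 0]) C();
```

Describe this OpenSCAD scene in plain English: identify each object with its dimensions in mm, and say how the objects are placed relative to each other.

A is a table: top 1587 mm (x) × 605 mm (y), 29 mm thick, upper face at z = 680 mm, on four 50×50 mm square legs, each inset 13 mm from the nearest pair of top edges, running from z = 0 to the bottom of the top. Four apron rails, 50 mm thick and 103 mm tall, run between adjacent legs with their top edges flush with the underside of the top and their outer faces flush with the legs' outer faces.

B is a bookshelf 1059 mm wide overall, 203 mm deep and 865 mm tall. The two sides are 18 mm thick vertical panels. 4 horizontal shelves of 20 mm thickness span between the inner faces of the sides; the lowest shelf sits on the floor and shelves are stacked with a clear vertical gap of 242 mm between each pair.

C is a simple wooden stool: a rectangular seat 251 mm (x) by 325 mm (y), 29 mm thick, top face at z = 410 mm, on four square legs, each 38×38 mm in cross-section. The legs rest on z = 0, each flush with a corner of the seat.

The bookshelf is on top of the table, centred. Four stools sit around the table at the −y, +y, −x, +x sides.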